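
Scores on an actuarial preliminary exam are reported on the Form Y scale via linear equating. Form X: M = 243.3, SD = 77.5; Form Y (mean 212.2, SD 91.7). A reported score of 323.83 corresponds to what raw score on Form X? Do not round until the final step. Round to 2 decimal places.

337.64

Invert y = (SD_Y/SD_X)(x − M_X) + M_Y:
x = (SD_X/SD_Y)(y − M_Y) + M_X = (77.5/91.7)(323.83 − 212.2) + 243.3
x = 0.845147 × 111.630 + 243.3 = 337.64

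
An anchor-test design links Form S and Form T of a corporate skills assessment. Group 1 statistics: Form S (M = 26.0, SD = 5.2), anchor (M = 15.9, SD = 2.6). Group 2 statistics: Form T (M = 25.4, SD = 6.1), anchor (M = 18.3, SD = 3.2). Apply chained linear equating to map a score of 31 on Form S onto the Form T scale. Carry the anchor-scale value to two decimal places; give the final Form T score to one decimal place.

25.6

Form S → anchor (Group 1): v = (2.6/5.2)(31 − 26.0) + 15.9 = 18.40
anchor → Form T (Group 2): y = (6.1/3.2)(18.40 − 18.3) + 25.4 = 25.6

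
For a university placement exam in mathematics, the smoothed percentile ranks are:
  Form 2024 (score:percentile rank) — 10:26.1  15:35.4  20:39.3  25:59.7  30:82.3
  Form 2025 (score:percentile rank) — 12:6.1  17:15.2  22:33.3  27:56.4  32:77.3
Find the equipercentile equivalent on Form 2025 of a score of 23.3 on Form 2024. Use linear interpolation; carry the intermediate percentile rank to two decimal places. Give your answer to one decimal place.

26.2

PR of 23.3 on Form 2024: 39.3 + (23.3 − 20)/(25 − 20) × (59.7 − 39.3) = 52.76
On Form 2025, PR 52.76 falls between score 22 (PR 33.3) and 27 (PR 56.4).
Interpolate: 22 + (52.76 − 33.3)/(56.4 − 33.3) × (27 − 22) = 26.2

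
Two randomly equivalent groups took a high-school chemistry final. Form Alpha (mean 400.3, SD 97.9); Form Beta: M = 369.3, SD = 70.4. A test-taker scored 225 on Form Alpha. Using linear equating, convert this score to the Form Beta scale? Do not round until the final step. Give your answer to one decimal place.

Linear equating: y = (SD_Y/SD_X)(x − M_X) + M_Y
y = (70.4/97.9)(225 − 400.3) + 369.3
y = 0.719101 × -175.3 + 369.3 = -126.0584 + 369.3 = 243.2

243.2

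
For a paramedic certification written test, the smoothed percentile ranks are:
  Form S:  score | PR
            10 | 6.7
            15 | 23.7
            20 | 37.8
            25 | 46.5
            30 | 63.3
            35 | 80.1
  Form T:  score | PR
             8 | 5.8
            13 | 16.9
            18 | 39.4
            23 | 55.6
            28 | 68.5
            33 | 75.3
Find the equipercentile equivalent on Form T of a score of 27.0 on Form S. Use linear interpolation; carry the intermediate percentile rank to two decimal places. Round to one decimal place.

22.3

PR of 27.0 on Form S: 46.5 + (27.0 − 25)/(30 − 25) × (63.3 − 46.5) = 53.22
On Form T, PR 53.22 falls between score 18 (PR 39.4) and 23 (PR 55.6).
Interpolate: 18 + (53.22 − 39.4)/(55.6 − 39.4) × (23 − 18) = 22.3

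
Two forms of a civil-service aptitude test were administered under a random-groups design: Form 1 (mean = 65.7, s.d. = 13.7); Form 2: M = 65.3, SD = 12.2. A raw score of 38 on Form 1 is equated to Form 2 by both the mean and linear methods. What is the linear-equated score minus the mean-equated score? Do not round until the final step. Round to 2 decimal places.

3.03

Mean-equated: 38 + (65.3 − 65.7) = 37.60
Linear-equated: (12.2/13.7)(38 − 65.7) + 65.3 = 40.633
Difference = 40.633 − 37.60 = 3.03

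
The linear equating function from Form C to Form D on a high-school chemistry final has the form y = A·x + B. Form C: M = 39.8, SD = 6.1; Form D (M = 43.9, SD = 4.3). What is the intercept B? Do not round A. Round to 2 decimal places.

A = SD_Y / SD_X = 4.3 / 6.1 = 0.704918
B = M_Y − A·M_X = 43.9 − 0.704918 × 39.8 = 15.84

15.84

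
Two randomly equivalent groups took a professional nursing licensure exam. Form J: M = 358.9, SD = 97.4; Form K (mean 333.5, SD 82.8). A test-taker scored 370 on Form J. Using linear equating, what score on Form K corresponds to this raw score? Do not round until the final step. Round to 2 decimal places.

Linear equating: y = (SD_Y/SD_X)(x − M_X) + M_Y
y = (82.8/97.4)(370 − 358.9) + 333.5
y = 0.850103 × 11.1 + 333.5 = 9.4361 + 333.5 = 342.94

342.94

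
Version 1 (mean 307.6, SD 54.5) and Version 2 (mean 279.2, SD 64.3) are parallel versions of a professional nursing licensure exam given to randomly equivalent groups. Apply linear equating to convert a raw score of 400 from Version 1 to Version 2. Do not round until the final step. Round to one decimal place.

388.2

Linear equating: y = (SD_Y/SD_X)(x − M_X) + M_Y
y = (64.3/54.5)(400 − 307.6) + 279.2
y = 1.179817 × 92.4 + 279.2 = 109.0150 + 279.2 = 388.2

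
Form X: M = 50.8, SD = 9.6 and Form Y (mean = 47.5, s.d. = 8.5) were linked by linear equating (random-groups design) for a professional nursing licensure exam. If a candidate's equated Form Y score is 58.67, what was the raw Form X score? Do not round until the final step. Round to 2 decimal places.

63.42

Invert y = (SD_Y/SD_X)(x − M_X) + M_Y:
x = (SD_X/SD_Y)(y − M_Y) + M_X = (9.6/8.5)(58.67 − 47.5) + 50.8
x = 1.129412 × 11.170 + 50.8 = 63.42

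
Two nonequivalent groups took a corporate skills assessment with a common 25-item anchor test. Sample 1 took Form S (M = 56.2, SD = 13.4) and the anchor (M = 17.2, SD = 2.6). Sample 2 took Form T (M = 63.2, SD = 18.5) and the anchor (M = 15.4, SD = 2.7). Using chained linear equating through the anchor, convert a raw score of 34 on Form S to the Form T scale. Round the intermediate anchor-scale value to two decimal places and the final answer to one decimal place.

46.0

Form S → anchor (Sample 1): v = (2.6/13.4)(34 − 56.2) + 17.2 = 12.89
anchor → Form T (Sample 2): y = (18.5/2.7)(12.89 − 15.4) + 63.2 = 46.0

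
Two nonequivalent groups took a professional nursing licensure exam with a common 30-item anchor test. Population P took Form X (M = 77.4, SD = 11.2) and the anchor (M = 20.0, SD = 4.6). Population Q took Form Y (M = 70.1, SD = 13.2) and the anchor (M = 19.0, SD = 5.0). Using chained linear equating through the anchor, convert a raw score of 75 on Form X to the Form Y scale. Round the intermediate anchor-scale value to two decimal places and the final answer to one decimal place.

Form X → anchor (Population P): v = (4.6/11.2)(75 − 77.4) + 20.0 = 19.01
anchor → Form Y (Population Q): y = (13.2/5.0)(19.01 − 19.0) + 70.1 = 70.1

70.1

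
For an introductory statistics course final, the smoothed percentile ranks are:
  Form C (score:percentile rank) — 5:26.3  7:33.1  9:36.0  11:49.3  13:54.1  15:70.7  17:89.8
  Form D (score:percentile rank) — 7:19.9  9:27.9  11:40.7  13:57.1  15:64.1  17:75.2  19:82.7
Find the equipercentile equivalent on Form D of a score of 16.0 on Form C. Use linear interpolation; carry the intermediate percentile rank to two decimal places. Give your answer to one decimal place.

18.3

PR of 16.0 on Form C: 70.7 + (16.0 − 15)/(17 − 15) × (89.8 − 70.7) = 80.25
On Form D, PR 80.25 falls between score 17 (PR 75.2) and 19 (PR 82.7).
Interpolate: 17 + (80.25 − 75.2)/(82.7 − 75.2) × (19 − 17) = 18.3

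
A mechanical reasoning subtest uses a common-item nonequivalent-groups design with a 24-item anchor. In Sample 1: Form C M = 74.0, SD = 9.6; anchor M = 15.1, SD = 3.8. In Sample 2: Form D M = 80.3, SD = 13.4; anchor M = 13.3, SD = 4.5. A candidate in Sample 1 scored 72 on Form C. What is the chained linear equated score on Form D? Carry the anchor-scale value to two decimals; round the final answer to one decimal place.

Form C → anchor (Sample 1): v = (3.8/9.6)(72 − 74.0) + 15.1 = 14.31
anchor → Form D (Sample 2): y = (13.4/4.5)(14.31 − 13.3) + 80.3 = 83.3

83.3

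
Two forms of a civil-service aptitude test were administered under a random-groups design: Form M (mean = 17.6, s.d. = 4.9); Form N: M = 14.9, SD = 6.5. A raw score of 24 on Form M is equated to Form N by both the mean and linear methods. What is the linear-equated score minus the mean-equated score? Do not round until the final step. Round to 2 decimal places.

Mean-equated: 24 + (14.9 − 17.6) = 21.30
Linear-equated: (6.5/4.9)(24 − 17.6) + 14.9 = 23.390
Difference = 23.390 − 21.30 = 2.09

2.09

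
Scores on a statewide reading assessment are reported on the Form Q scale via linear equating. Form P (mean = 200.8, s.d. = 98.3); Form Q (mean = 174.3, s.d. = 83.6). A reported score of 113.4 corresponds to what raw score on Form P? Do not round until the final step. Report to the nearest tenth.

Invert y = (SD_Y/SD_X)(x − M_X) + M_Y:
x = (SD_X/SD_Y)(y − M_Y) + M_X = (98.3/83.6)(113.4 − 174.3) + 200.8
x = 1.175837 × -60.900 + 200.8 = 129.2

129.2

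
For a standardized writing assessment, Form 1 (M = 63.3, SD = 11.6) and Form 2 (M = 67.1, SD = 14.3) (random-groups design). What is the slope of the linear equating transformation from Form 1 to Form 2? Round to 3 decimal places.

1.233

A = SD_Y / SD_X = 14.3 / 11.6 = 1.233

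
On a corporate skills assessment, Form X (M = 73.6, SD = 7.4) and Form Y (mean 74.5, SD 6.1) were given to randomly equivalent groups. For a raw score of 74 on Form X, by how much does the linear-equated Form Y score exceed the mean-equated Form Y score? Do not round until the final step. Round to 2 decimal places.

-0.07

Mean-equated: 74 + (74.5 − 73.6) = 74.90
Linear-equated: (6.1/7.4)(74 − 73.6) + 74.5 = 74.830
Difference = 74.830 − 74.90 = -0.07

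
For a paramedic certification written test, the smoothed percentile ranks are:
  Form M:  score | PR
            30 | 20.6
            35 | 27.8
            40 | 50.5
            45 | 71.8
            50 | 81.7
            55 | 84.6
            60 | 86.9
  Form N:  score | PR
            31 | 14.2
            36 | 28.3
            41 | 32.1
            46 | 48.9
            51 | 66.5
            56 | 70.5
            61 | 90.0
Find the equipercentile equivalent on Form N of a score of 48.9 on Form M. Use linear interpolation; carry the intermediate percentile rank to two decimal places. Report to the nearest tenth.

58.3

PR of 48.9 on Form M: 71.8 + (48.9 − 45)/(50 − 45) × (81.7 − 71.8) = 79.52
On Form N, PR 79.52 falls between score 56 (PR 70.5) and 61 (PR 90.0).
Interpolate: 56 + (79.52 − 70.5)/(90.0 − 70.5) × (61 − 56) = 58.3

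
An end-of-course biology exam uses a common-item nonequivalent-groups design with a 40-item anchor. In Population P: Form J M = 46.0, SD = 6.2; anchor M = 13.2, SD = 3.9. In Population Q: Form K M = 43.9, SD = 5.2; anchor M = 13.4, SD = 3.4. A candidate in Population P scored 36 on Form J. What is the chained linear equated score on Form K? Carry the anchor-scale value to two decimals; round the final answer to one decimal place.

Form J → anchor (Population P): v = (3.9/6.2)(36 − 46.0) + 13.2 = 6.91
anchor → Form K (Population Q): y = (5.2/3.4)(6.91 − 13.4) + 43.9 = 34.0

34.0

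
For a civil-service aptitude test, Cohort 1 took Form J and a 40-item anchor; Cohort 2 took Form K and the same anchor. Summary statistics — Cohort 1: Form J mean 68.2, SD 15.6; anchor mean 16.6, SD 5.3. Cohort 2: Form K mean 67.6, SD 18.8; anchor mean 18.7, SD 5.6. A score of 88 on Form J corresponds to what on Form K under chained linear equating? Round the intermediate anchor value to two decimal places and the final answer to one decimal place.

Form J → anchor (Cohort 1): v = (5.3/15.6)(88 − 68.2) + 16.6 = 23.33
anchor → Form K (Cohort 2): y = (18.8/5.6)(23.33 − 18.7) + 67.6 = 83.1

83.1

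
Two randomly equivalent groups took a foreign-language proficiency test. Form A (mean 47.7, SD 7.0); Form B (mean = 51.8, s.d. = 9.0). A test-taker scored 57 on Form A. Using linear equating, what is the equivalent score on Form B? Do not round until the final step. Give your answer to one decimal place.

63.8

Linear equating: y = (SD_Y/SD_X)(x − M_X) + M_Y
y = (9.0/7.0)(57 − 47.7) + 51.8
y = 1.285714 × 9.3 + 51.8 = 11.9571 + 51.8 = 63.8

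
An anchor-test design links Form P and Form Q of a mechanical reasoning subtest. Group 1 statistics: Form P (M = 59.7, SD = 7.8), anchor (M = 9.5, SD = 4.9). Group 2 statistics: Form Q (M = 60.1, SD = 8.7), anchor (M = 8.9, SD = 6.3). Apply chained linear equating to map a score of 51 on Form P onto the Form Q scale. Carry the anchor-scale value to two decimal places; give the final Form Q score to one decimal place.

53.4

Form P → anchor (Group 1): v = (4.9/7.8)(51 − 59.7) + 9.5 = 4.03
anchor → Form Q (Group 2): y = (8.7/6.3)(4.03 − 8.9) + 60.1 = 53.4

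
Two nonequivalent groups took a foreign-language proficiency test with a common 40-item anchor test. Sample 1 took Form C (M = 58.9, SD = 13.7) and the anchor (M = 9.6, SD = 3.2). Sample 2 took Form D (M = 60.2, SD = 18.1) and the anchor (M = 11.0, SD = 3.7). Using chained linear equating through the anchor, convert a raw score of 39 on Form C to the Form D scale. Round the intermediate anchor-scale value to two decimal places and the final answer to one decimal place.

Form C → anchor (Sample 1): v = (3.2/13.7)(39 − 58.9) + 9.6 = 4.95
anchor → Form D (Sample 2): y = (18.1/3.7)(4.95 − 11.0) + 60.2 = 30.6

30.6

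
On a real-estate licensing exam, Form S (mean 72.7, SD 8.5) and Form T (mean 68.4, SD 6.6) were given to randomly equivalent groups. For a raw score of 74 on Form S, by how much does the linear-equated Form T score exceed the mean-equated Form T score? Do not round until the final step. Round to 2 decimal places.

-0.29

Mean-equated: 74 + (68.4 − 72.7) = 69.70
Linear-equated: (6.6/8.5)(74 − 72.7) + 68.4 = 69.409
Difference = 69.409 − 69.70 = -0.29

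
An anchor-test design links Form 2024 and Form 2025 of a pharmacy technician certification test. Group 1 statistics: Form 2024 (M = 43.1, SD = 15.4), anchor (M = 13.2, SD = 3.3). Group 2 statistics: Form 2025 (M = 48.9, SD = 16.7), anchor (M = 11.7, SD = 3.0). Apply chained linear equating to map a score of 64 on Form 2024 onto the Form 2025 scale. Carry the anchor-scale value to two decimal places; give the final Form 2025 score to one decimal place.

82.2

Form 2024 → anchor (Group 1): v = (3.3/15.4)(64 − 43.1) + 13.2 = 17.68
anchor → Form 2025 (Group 2): y = (16.7/3.0)(17.68 − 11.7) + 48.9 = 82.2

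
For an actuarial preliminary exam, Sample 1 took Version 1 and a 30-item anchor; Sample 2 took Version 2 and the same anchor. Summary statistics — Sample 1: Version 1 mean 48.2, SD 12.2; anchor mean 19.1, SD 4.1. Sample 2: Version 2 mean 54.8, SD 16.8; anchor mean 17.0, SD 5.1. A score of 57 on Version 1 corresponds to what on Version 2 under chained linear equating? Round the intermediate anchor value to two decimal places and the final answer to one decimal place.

71.5

Version 1 → anchor (Sample 1): v = (4.1/12.2)(57 − 48.2) + 19.1 = 22.06
anchor → Version 2 (Sample 2): y = (16.8/5.1)(22.06 − 17.0) + 54.8 = 71.5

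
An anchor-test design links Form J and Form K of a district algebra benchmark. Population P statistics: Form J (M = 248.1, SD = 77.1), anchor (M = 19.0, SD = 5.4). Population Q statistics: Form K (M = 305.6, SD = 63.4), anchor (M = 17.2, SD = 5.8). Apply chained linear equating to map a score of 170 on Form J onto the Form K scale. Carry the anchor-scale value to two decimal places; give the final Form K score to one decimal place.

Form J → anchor (Population P): v = (5.4/77.1)(170 − 248.1) + 19.0 = 13.53
anchor → Form K (Population Q): y = (63.4/5.8)(13.53 − 17.2) + 305.6 = 265.5

265.5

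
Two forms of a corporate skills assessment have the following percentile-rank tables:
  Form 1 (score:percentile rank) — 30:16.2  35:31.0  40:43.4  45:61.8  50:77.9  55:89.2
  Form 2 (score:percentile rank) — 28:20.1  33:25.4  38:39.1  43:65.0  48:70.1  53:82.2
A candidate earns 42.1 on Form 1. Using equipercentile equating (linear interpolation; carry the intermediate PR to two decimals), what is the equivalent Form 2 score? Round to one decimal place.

PR of 42.1 on Form 1: 43.4 + (42.1 − 40)/(45 − 40) × (61.8 − 43.4) = 51.13
On Form 2, PR 51.13 falls between score 38 (PR 39.1) and 43 (PR 65.0).
Interpolate: 38 + (51.13 − 39.1)/(65.0 − 39.1) × (43 − 38) = 40.3

40.3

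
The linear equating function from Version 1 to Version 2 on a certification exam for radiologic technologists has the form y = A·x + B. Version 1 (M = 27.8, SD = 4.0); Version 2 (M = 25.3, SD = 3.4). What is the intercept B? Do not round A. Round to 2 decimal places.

1.67

A = SD_Y / SD_X = 3.4 / 4.0 = 0.850000
B = M_Y − A·M_X = 25.3 − 0.850000 × 27.8 = 1.67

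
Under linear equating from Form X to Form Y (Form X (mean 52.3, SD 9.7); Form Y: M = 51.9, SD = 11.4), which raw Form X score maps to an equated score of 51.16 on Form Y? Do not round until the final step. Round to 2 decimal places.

51.67

Invert y = (SD_Y/SD_X)(x − M_X) + M_Y:
x = (SD_X/SD_Y)(y − M_Y) + M_X = (9.7/11.4)(51.16 − 51.9) + 52.3
x = 0.850877 × -0.740 + 52.3 = 51.67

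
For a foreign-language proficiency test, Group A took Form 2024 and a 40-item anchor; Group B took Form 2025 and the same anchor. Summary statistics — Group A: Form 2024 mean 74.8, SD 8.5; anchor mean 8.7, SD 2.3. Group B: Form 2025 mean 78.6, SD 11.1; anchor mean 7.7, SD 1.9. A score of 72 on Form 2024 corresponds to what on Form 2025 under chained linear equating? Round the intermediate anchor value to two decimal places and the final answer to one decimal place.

80.0

Form 2024 → anchor (Group A): v = (2.3/8.5)(72 − 74.8) + 8.7 = 7.94
anchor → Form 2025 (Group B): y = (11.1/1.9)(7.94 − 7.7) + 78.6 = 80.0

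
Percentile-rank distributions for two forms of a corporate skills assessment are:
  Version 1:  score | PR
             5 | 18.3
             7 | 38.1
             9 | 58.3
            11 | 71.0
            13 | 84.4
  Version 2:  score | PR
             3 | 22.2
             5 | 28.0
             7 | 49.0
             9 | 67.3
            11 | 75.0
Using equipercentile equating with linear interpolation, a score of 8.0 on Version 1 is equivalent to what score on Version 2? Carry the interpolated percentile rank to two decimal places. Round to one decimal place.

6.9

PR of 8.0 on Version 1: 38.1 + (8.0 − 7)/(9 − 7) × (58.3 − 38.1) = 48.20
On Version 2, PR 48.20 falls between score 5 (PR 28.0) and 7 (PR 49.0).
Interpolate: 5 + (48.20 − 28.0)/(49.0 − 28.0) × (7 − 5) = 6.9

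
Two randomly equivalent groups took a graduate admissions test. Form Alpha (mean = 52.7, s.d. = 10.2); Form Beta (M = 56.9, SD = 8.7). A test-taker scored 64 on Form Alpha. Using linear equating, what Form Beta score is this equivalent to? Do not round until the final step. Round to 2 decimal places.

66.54

Linear equating: y = (SD_Y/SD_X)(x − M_X) + M_Y
y = (8.7/10.2)(64 − 52.7) + 56.9
y = 0.852941 × 11.3 + 56.9 = 9.6382 + 56.9 = 66.54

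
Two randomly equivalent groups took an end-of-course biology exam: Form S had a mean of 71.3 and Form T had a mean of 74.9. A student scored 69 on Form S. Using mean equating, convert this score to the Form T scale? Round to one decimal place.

72.6

Mean equating: y = x + (M_Y − M_X) = 69 + (74.9 − 71.3) = 72.6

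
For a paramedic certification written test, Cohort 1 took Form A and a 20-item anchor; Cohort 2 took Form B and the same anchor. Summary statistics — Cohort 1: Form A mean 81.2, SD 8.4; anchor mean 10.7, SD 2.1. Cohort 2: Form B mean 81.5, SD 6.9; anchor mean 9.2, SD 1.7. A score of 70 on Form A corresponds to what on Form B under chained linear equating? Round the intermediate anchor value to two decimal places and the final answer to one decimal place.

76.2

Form A → anchor (Cohort 1): v = (2.1/8.4)(70 − 81.2) + 10.7 = 7.90
anchor → Form B (Cohort 2): y = (6.9/1.7)(7.90 − 9.2) + 81.5 = 76.2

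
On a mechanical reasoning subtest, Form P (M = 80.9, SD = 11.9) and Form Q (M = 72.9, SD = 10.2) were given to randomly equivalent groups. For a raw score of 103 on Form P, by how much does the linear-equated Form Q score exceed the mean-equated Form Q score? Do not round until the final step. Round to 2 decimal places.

-3.16

Mean-equated: 103 + (72.9 − 80.9) = 95.00
Linear-equated: (10.2/11.9)(103 − 80.9) + 72.9 = 91.843
Difference = 91.843 − 95.00 = -3.16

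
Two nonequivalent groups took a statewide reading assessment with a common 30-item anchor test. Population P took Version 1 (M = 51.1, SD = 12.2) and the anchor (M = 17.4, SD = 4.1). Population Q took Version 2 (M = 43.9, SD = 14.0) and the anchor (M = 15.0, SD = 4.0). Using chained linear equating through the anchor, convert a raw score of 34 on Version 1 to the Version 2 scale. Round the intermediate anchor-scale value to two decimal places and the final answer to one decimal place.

32.2

Version 1 → anchor (Population P): v = (4.1/12.2)(34 − 51.1) + 17.4 = 11.65
anchor → Version 2 (Population Q): y = (14.0/4.0)(11.65 − 15.0) + 43.9 = 32.2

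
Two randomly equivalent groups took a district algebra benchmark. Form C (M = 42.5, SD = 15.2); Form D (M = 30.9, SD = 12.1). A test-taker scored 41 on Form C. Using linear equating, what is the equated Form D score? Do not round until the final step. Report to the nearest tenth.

Linear equating: y = (SD_Y/SD_X)(x − M_X) + M_Y
y = (12.1/15.2)(41 − 42.5) + 30.9
y = 0.796053 × -1.5 + 30.9 = -1.1941 + 30.9 = 29.7

29.7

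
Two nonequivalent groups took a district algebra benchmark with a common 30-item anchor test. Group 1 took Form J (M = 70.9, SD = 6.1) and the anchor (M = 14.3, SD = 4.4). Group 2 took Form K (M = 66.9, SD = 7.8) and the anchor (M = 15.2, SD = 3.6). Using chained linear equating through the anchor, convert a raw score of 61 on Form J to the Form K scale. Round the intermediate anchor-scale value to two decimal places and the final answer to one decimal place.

49.5

Form J → anchor (Group 1): v = (4.4/6.1)(61 − 70.9) + 14.3 = 7.16
anchor → Form K (Group 2): y = (7.8/3.6)(7.16 − 15.2) + 66.9 = 49.5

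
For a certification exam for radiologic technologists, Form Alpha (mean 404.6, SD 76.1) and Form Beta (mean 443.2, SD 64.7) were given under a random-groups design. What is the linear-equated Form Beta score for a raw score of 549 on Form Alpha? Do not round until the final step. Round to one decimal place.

566.0

Linear equating: y = (SD_Y/SD_X)(x − M_X) + M_Y
y = (64.7/76.1)(549 − 404.6) + 443.2
y = 0.850197 × 144.4 + 443.2 = 122.7685 + 443.2 = 566.0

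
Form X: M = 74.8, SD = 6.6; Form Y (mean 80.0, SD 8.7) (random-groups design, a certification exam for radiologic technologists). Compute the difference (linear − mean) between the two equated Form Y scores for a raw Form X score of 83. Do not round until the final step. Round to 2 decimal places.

Mean-equated: 83 + (80.0 − 74.8) = 88.20
Linear-equated: (8.7/6.6)(83 − 74.8) + 80.0 = 90.809
Difference = 90.809 − 88.20 = 2.61

2.61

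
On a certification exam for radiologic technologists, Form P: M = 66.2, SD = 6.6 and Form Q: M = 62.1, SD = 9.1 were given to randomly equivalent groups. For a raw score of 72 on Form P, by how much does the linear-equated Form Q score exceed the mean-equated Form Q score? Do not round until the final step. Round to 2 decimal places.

2.20

Mean-equated: 72 + (62.1 − 66.2) = 67.90
Linear-equated: (9.1/6.6)(72 − 66.2) + 62.1 = 70.097
Difference = 70.097 − 67.90 = 2.20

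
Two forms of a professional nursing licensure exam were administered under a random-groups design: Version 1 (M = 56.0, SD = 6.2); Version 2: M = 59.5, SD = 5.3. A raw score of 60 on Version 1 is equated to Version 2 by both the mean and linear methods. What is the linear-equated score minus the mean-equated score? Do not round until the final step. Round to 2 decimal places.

Mean-equated: 60 + (59.5 − 56.0) = 63.50
Linear-equated: (5.3/6.2)(60 − 56.0) + 59.5 = 62.919
Difference = 62.919 − 63.50 = -0.58

-0.58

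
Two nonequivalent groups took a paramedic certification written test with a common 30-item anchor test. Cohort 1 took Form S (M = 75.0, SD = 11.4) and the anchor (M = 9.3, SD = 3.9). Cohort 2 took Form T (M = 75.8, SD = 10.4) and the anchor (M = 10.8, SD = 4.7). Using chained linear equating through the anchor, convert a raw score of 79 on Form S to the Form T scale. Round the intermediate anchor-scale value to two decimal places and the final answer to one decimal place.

Form S → anchor (Cohort 1): v = (3.9/11.4)(79 − 75.0) + 9.3 = 10.67
anchor → Form T (Cohort 2): y = (10.4/4.7)(10.67 − 10.8) + 75.8 = 75.5

75.5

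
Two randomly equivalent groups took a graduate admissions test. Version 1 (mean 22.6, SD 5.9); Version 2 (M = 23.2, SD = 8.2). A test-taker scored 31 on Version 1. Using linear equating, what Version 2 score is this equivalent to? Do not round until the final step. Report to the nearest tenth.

34.9

Linear equating: y = (SD_Y/SD_X)(x − M_X) + M_Y
y = (8.2/5.9)(31 − 22.6) + 23.2
y = 1.389831 × 8.4 + 23.2 = 11.6746 + 23.2 = 34.9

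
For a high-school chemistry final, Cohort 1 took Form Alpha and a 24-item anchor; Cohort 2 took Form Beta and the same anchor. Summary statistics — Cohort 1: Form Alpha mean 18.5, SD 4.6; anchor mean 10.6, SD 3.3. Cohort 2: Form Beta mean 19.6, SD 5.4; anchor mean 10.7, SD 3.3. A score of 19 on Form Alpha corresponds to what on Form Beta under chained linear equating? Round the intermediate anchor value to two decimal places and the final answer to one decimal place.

20.0

Form Alpha → anchor (Cohort 1): v = (3.3/4.6)(19 − 18.5) + 10.6 = 10.96
anchor → Form Beta (Cohort 2): y = (5.4/3.3)(10.96 − 10.7) + 19.6 = 20.0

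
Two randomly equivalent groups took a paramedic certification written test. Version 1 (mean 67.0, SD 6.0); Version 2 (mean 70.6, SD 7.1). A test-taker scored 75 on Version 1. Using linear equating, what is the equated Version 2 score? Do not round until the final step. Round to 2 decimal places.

80.07

Linear equating: y = (SD_Y/SD_X)(x − M_X) + M_Y
y = (7.1/6.0)(75 − 67.0) + 70.6
y = 1.183333 × 8.0 + 70.6 = 9.4667 + 70.6 = 80.07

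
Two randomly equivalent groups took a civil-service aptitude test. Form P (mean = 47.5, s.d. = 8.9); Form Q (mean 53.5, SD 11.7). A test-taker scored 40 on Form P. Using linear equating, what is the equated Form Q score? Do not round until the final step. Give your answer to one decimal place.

43.6

Linear equating: y = (SD_Y/SD_X)(x − M_X) + M_Y
y = (11.7/8.9)(40 − 47.5) + 53.5
y = 1.314607 × -7.5 + 53.5 = -9.8596 + 53.5 = 43.6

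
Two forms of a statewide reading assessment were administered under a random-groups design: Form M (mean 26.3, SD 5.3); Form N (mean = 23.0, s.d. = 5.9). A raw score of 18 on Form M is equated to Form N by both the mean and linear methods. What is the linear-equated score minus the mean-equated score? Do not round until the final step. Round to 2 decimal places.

-0.94

Mean-equated: 18 + (23.0 − 26.3) = 14.70
Linear-equated: (5.9/5.3)(18 − 26.3) + 23.0 = 13.760
Difference = 13.760 − 14.70 = -0.94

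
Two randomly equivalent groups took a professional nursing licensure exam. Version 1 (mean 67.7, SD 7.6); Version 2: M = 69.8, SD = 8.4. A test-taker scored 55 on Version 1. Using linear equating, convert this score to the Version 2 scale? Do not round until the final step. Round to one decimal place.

Linear equating: y = (SD_Y/SD_X)(x − M_X) + M_Y
y = (8.4/7.6)(55 − 67.7) + 69.8
y = 1.105263 × -12.7 + 69.8 = -14.0368 + 69.8 = 55.8

55.8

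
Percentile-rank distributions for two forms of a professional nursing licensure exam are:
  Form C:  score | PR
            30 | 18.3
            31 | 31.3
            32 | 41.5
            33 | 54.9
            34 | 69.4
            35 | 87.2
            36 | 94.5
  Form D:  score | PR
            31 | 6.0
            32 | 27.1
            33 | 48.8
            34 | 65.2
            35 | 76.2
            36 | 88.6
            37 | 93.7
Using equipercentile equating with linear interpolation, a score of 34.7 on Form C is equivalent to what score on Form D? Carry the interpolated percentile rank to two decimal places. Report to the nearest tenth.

35.5

PR of 34.7 on Form C: 69.4 + (34.7 − 34)/(35 − 34) × (87.2 − 69.4) = 81.86
On Form D, PR 81.86 falls between score 35 (PR 76.2) and 36 (PR 88.6).
Interpolate: 35 + (81.86 − 76.2)/(88.6 − 76.2) × (36 − 35) = 35.5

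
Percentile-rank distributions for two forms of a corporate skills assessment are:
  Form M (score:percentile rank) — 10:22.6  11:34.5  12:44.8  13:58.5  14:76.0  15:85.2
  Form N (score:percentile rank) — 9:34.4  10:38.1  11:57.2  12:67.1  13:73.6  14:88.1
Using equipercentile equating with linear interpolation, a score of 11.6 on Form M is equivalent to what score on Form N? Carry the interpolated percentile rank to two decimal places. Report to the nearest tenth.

10.1

PR of 11.6 on Form M: 34.5 + (11.6 − 11)/(12 − 11) × (44.8 − 34.5) = 40.68
On Form N, PR 40.68 falls between score 10 (PR 38.1) and 11 (PR 57.2).
Interpolate: 10 + (40.68 − 38.1)/(57.2 − 38.1) × (11 − 10) = 10.1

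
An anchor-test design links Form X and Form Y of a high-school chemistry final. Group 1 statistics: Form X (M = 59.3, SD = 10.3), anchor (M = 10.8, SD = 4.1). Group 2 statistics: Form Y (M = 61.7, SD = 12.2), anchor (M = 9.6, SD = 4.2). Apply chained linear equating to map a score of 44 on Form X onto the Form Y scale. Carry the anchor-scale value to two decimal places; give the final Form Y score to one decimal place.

47.5

Form X → anchor (Group 1): v = (4.1/10.3)(44 − 59.3) + 10.8 = 4.71
anchor → Form Y (Group 2): y = (12.2/4.2)(4.71 − 9.6) + 61.7 = 47.5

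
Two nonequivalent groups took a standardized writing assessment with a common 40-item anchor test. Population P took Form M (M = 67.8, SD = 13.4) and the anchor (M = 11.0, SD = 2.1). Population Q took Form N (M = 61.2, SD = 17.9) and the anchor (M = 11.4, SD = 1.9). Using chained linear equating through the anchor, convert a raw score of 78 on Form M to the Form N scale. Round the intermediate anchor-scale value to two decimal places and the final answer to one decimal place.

72.5

Form M → anchor (Population P): v = (2.1/13.4)(78 − 67.8) + 11.0 = 12.60
anchor → Form N (Population Q): y = (17.9/1.9)(12.60 − 11.4) + 61.2 = 72.5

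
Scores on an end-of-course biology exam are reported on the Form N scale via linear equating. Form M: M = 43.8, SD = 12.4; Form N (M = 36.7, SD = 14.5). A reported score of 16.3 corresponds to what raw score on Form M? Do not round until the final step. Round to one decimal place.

26.4

Invert y = (SD_Y/SD_X)(x − M_X) + M_Y:
x = (SD_X/SD_Y)(y − M_Y) + M_X = (12.4/14.5)(16.3 − 36.7) + 43.8
x = 0.855172 × -20.400 + 43.8 = 26.4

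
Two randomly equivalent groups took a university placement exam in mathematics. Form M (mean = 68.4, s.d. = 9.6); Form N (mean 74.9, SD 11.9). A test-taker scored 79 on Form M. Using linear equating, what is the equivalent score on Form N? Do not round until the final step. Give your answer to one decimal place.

88.0

Linear equating: y = (SD_Y/SD_X)(x − M_X) + M_Y
y = (11.9/9.6)(79 − 68.4) + 74.9
y = 1.239583 × 10.6 + 74.9 = 13.1396 + 74.9 = 88.0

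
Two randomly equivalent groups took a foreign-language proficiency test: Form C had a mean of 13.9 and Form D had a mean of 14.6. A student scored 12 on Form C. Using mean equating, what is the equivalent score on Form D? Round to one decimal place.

Mean equating: y = x + (M_Y − M_X) = 12 + (14.6 − 13.9) = 12.7

12.7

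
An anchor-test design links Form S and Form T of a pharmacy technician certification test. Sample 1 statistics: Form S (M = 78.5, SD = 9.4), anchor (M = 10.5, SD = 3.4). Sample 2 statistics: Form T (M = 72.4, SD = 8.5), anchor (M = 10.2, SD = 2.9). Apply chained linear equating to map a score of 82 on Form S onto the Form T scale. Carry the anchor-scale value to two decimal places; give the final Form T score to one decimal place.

Form S → anchor (Sample 1): v = (3.4/9.4)(82 − 78.5) + 10.5 = 11.77
anchor → Form T (Sample 2): y = (8.5/2.9)(11.77 − 10.2) + 72.4 = 77.0

77.0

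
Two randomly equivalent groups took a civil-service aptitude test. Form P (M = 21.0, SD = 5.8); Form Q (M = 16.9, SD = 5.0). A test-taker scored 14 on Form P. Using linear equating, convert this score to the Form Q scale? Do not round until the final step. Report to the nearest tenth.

Linear equating: y = (SD_Y/SD_X)(x − M_X) + M_Y
y = (5.0/5.8)(14 − 21.0) + 16.9
y = 0.862069 × -7.0 + 16.9 = -6.0345 + 16.9 = 10.9

10.9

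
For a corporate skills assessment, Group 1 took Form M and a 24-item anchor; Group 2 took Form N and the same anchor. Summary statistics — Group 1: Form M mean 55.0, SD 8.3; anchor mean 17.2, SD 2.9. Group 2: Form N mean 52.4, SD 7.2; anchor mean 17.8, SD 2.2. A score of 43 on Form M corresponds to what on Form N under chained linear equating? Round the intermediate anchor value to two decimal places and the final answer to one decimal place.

Form M → anchor (Group 1): v = (2.9/8.3)(43 − 55.0) + 17.2 = 13.01
anchor → Form N (Group 2): y = (7.2/2.2)(13.01 − 17.8) + 52.4 = 36.7

36.7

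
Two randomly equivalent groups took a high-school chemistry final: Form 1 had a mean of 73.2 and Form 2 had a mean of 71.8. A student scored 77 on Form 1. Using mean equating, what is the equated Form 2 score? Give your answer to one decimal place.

Mean equating: y = x + (M_Y − M_X) = 77 + (71.8 − 73.2) = 75.6

75.6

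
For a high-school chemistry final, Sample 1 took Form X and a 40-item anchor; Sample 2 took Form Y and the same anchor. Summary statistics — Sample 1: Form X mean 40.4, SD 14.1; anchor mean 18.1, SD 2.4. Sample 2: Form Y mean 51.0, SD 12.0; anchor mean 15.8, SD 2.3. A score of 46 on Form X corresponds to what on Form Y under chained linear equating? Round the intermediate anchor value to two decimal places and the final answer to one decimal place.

68.0

Form X → anchor (Sample 1): v = (2.4/14.1)(46 − 40.4) + 18.1 = 19.05
anchor → Form Y (Sample 2): y = (12.0/2.3)(19.05 − 15.8) + 51.0 = 68.0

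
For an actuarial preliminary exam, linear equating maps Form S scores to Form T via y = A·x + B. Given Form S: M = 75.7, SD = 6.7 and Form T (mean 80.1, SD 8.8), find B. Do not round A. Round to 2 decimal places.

A = SD_Y / SD_X = 8.8 / 6.7 = 1.313433
B = M_Y − A·M_X = 80.1 − 1.313433 × 75.7 = -19.33

-19.33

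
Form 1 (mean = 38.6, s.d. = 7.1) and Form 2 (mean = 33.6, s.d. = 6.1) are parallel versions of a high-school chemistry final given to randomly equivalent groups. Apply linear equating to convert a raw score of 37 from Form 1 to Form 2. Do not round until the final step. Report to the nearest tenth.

32.2

Linear equating: y = (SD_Y/SD_X)(x − M_X) + M_Y
y = (6.1/7.1)(37 − 38.6) + 33.6
y = 0.859155 × -1.6 + 33.6 = -1.3746 + 33.6 = 32.2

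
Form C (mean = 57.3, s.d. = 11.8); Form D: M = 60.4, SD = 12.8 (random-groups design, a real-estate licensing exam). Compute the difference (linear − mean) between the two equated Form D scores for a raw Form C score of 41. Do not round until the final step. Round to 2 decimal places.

Mean-equated: 41 + (60.4 − 57.3) = 44.10
Linear-equated: (12.8/11.8)(41 − 57.3) + 60.4 = 42.719
Difference = 42.719 − 44.10 = -1.38

-1.38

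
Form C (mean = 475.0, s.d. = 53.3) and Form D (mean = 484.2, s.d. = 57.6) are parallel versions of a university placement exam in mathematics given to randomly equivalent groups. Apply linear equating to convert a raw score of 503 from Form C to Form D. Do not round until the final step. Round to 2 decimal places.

514.46

Linear equating: y = (SD_Y/SD_X)(x − M_X) + M_Y
y = (57.6/53.3)(503 − 475.0) + 484.2
y = 1.080675 × 28.0 + 484.2 = 30.2589 + 484.2 = 514.46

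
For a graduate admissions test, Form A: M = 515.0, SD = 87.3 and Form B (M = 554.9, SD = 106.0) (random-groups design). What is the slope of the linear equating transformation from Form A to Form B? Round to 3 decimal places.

1.214

A = SD_Y / SD_X = 106.0 / 87.3 = 1.214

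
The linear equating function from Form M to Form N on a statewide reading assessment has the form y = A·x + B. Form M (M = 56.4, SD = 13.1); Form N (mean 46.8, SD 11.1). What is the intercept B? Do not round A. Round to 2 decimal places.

-0.99

A = SD_Y / SD_X = 11.1 / 13.1 = 0.847328
B = M_Y − A·M_X = 46.8 − 0.847328 × 56.4 = -0.99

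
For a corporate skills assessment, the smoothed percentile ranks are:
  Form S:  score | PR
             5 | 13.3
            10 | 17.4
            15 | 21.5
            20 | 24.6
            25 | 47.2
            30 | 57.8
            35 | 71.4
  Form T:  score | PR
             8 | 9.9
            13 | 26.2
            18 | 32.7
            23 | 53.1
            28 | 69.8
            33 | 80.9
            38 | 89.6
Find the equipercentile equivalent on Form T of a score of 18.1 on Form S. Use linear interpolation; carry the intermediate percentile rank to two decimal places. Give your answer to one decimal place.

PR of 18.1 on Form S: 21.5 + (18.1 − 15)/(20 − 15) × (24.6 − 21.5) = 23.42
On Form T, PR 23.42 falls between score 8 (PR 9.9) and 13 (PR 26.2).
Interpolate: 8 + (23.42 − 9.9)/(26.2 − 9.9) × (13 − 8) = 12.1

12.1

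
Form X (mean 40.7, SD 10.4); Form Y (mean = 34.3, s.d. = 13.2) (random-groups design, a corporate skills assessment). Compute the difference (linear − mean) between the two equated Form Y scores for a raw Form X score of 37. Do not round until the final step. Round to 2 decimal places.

Mean-equated: 37 + (34.3 − 40.7) = 30.60
Linear-equated: (13.2/10.4)(37 − 40.7) + 34.3 = 29.604
Difference = 29.604 − 30.60 = -1.00

-1.00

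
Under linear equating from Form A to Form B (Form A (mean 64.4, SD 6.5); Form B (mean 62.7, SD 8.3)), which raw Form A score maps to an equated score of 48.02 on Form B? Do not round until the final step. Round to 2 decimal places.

Invert y = (SD_Y/SD_X)(x − M_X) + M_Y:
x = (SD_X/SD_Y)(y − M_Y) + M_X = (6.5/8.3)(48.02 − 62.7) + 64.4
x = 0.783133 × -14.680 + 64.4 = 52.90

52.90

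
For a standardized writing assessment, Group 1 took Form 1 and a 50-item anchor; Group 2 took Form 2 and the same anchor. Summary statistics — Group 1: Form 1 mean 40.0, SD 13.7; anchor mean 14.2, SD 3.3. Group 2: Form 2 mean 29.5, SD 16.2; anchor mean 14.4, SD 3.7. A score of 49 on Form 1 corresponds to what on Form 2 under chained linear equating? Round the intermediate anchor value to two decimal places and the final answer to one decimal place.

Form 1 → anchor (Group 1): v = (3.3/13.7)(49 − 40.0) + 14.2 = 16.37
anchor → Form 2 (Group 2): y = (16.2/3.7)(16.37 − 14.4) + 29.5 = 38.1

38.1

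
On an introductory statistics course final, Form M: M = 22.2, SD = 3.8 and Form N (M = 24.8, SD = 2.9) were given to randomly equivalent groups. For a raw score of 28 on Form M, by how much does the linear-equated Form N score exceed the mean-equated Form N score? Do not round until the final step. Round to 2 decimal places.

Mean-equated: 28 + (24.8 − 22.2) = 30.60
Linear-equated: (2.9/3.8)(28 − 22.2) + 24.8 = 29.226
Difference = 29.226 − 30.60 = -1.37

-1.37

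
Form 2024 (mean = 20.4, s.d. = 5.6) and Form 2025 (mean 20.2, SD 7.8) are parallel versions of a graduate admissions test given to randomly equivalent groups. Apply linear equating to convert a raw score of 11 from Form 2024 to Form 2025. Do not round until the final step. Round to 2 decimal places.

Linear equating: y = (SD_Y/SD_X)(x − M_X) + M_Y
y = (7.8/5.6)(11 − 20.4) + 20.2
y = 1.392857 × -9.4 + 20.2 = -13.0929 + 20.2 = 7.11

7.11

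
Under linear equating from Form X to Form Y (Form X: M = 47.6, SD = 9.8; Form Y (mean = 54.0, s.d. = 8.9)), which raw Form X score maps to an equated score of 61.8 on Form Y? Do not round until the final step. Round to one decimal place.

56.2

Invert y = (SD_Y/SD_X)(x − M_X) + M_Y:
x = (SD_X/SD_Y)(y − M_Y) + M_X = (9.8/8.9)(61.8 − 54.0) + 47.6
x = 1.101124 × 7.800 + 47.6 = 56.2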